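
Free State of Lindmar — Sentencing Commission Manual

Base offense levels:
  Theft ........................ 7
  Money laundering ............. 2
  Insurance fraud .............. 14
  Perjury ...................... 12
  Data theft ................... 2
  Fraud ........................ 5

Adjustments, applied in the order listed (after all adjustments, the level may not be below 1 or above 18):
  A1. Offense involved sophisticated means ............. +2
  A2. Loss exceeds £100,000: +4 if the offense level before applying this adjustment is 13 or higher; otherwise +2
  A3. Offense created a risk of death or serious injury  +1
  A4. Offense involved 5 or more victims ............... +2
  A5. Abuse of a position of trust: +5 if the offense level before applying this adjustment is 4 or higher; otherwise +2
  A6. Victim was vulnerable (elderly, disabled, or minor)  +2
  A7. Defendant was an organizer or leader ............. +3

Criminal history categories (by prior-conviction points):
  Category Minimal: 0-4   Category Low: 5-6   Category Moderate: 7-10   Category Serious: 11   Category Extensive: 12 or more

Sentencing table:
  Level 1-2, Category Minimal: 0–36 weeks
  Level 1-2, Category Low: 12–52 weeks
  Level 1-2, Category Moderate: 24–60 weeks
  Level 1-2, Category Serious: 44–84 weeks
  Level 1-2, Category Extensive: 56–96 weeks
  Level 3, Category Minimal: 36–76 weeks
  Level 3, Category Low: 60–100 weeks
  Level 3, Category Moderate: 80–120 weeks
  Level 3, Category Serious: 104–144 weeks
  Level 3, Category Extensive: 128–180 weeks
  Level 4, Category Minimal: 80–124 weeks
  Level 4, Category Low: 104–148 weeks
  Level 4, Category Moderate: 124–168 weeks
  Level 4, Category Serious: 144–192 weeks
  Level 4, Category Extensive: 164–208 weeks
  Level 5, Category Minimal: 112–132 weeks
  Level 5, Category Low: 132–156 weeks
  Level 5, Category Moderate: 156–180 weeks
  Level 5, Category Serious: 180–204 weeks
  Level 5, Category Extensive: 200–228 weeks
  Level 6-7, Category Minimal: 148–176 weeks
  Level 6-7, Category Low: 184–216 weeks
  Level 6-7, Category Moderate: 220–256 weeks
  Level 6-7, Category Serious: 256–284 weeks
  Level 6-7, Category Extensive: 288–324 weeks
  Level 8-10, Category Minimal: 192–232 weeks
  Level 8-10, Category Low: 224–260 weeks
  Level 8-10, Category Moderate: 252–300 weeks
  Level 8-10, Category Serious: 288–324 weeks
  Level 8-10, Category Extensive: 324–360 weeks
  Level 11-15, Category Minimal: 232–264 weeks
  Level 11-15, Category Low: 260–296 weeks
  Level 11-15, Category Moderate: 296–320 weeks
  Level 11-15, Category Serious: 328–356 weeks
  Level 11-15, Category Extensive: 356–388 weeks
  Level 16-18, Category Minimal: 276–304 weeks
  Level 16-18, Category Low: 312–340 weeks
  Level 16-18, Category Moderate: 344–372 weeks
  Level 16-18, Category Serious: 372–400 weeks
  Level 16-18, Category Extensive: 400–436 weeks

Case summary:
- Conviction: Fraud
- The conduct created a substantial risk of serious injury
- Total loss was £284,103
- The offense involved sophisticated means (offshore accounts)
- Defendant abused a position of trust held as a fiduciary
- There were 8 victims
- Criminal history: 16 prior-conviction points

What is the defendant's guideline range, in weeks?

400-436 weeks

Base offense level for fraud: 5.
A1 applies: 5 + 2 = 7.
A2 applies (level before this adjustment is 7 < 13, so +2): 7 + 2 = 9.
A3 applies: 9 + 1 = 10.
A4 applies: 10 + 2 = 12.
A5 applies (level before this adjustment is 12 ≥ 4, so +5): 12 + 5 = 17.
A6 does not apply.
A7 does not apply.
Final offense level: 17.
Criminal history: 16 prior points → Category Extensive (12+).
Level 17 falls in the 16-18 band.
Grid: Level 16-18 × Category Extensive = 400-436 weeks.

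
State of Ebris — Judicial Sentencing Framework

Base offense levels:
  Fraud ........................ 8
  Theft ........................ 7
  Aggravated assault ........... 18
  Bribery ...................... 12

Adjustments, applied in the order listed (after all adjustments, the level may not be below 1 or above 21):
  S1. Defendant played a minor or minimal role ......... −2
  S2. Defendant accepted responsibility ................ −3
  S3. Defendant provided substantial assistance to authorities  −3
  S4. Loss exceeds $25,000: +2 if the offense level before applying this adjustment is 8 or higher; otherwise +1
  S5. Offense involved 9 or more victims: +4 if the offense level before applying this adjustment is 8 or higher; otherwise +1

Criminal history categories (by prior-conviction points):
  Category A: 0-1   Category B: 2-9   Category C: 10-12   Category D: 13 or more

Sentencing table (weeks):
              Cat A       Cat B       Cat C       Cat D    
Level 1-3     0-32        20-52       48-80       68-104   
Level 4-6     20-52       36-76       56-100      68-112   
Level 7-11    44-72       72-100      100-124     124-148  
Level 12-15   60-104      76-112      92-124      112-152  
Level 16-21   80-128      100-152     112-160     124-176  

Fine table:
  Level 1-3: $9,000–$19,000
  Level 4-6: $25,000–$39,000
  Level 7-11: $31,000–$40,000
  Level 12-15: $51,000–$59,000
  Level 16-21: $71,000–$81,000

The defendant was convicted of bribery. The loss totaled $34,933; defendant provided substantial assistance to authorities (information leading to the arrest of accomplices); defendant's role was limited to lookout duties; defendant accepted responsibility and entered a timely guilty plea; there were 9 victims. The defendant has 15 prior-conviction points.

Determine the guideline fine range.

Base offense level for bribery: 12.
S1 applies: 12 − 2 = 10.
S2 applies: 10 − 3 = 7.
S3 applies: 7 − 3 = 4.
S4 applies (level before this adjustment is 4 < 8, so +1): 4 + 1 = 5.
S5 applies (level before this adjustment is 5 < 8, so +1): 5 + 1 = 6.
Final offense level: 6.
Level 6 falls in the 4-6 band.
Fine table: Level 4-6 → $25,000–$39,000.

$25,000–$39,000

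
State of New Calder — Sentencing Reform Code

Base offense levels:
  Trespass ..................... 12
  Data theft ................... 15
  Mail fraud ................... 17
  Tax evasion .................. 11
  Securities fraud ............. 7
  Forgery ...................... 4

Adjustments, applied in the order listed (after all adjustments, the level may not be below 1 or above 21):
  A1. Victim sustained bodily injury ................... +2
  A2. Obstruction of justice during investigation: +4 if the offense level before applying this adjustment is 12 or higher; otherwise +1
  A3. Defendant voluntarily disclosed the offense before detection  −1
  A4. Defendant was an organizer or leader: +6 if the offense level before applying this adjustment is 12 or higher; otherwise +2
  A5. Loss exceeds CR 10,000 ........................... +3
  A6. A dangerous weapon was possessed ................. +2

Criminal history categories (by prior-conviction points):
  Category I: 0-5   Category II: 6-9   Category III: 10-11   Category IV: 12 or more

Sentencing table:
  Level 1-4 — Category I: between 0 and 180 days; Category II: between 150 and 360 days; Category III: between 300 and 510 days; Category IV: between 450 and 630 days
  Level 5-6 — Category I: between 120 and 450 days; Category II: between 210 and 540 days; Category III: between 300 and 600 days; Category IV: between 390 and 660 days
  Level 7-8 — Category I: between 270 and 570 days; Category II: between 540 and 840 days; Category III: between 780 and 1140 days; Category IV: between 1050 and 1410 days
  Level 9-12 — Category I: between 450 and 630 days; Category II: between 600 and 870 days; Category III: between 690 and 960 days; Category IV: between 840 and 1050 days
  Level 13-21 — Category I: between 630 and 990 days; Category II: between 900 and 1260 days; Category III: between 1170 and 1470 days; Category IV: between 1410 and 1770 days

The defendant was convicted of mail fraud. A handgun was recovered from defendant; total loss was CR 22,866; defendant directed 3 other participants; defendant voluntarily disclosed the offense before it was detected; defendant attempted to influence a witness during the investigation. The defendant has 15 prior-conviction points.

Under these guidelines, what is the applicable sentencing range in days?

Base offense level for mail fraud: 17.
A1 does not apply.
A2 applies (level before this adjustment is 17 ≥ 12, so +4): 17 + 4 = 21.
A3 applies: 21 − 1 = 20.
A4 applies (level before this adjustment is 20 ≥ 12, so +6): 20 + 6 = 26.
A5 applies: 26 + 3 = 29.
A6 applies: 29 + 2 = 31.
Level 31 exceeds the maximum of 21; capped at 21.
Final offense level: 21.
Criminal history: 15 prior points → Category IV (12+).
Level 21 falls in the 13-21 band.
Grid: Level 13-21 × Category IV = 1410-1770 days.

1410-1770 days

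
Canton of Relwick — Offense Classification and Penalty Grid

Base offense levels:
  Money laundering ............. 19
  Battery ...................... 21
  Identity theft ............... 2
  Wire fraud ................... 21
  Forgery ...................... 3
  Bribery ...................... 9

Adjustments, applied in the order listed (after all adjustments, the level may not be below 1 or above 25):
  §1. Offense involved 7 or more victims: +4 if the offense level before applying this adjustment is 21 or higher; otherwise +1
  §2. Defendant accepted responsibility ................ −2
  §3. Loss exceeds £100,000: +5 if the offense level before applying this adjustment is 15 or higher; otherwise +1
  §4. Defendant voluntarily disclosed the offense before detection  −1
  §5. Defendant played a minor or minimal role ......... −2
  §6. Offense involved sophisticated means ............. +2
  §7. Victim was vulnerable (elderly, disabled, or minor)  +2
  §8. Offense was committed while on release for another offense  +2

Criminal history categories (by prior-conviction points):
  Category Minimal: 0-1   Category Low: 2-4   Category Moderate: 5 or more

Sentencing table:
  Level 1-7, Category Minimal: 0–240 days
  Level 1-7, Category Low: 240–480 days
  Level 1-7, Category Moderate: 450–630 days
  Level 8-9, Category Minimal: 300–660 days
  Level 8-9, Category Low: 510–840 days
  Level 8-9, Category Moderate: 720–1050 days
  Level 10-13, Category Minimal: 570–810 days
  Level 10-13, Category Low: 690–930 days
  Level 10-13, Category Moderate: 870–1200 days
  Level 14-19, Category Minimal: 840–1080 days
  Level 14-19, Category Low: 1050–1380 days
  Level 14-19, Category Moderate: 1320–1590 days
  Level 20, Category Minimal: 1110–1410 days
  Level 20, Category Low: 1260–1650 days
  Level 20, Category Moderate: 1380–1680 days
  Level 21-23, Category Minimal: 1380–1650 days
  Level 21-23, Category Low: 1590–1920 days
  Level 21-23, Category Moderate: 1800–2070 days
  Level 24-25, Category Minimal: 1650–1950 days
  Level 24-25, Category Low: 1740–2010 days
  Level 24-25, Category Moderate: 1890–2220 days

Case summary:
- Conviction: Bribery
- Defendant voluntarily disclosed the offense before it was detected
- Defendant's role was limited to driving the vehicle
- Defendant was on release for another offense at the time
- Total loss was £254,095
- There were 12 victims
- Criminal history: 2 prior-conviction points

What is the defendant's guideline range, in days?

690-930 days

Base offense level for bribery: 9.
§1 applies (level before this adjustment is 9 < 21, so +1): 9 + 1 = 10.
§2 does not apply.
§3 applies (level before this adjustment is 10 < 15, so +1): 10 + 1 = 11.
§4 applies: 11 − 1 = 10.
§5 applies: 10 − 2 = 8.
§7 does not apply.
§8 applies: 8 + 2 = 10.
Final offense level: 10.
Criminal history: 2 prior points → Category Low (2-4).
Level 10 falls in the 10-13 band.
Grid: Level 10-13 × Category Low = 690-930 days.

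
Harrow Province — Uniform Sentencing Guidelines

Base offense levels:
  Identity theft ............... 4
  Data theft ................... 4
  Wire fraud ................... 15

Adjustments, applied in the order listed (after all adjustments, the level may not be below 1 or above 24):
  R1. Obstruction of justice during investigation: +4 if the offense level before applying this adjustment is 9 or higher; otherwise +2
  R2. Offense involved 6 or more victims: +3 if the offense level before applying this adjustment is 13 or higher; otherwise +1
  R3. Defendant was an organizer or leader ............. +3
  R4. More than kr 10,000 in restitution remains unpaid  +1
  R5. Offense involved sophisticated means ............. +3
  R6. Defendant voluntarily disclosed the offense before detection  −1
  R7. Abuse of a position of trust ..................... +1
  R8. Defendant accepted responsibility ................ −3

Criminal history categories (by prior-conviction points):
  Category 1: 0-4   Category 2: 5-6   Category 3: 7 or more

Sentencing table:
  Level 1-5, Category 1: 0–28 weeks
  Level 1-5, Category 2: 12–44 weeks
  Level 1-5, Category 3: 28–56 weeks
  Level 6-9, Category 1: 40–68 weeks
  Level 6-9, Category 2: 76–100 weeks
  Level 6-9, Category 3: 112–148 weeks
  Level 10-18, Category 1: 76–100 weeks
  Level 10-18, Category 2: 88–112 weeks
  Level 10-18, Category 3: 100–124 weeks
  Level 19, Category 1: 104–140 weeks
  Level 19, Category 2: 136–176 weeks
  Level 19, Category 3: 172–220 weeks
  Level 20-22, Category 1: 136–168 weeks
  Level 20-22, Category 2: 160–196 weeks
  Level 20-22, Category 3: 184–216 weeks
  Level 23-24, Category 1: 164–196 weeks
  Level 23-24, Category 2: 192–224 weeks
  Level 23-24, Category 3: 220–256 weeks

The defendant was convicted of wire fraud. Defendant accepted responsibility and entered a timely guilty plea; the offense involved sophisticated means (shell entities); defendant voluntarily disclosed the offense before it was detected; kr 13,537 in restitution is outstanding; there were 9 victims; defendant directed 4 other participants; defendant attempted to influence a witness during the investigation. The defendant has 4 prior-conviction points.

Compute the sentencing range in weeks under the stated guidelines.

Base offense level for wire fraud: 15.
R1 applies (level before this adjustment is 15 ≥ 9, so +4): 15 + 4 = 19.
R2 applies (level before this adjustment is 19 ≥ 13, so +3): 19 + 3 = 22.
R3 applies: 22 + 3 = 25.
R4 applies: 25 + 1 = 26.
R5 applies: 26 + 3 = 29.
R6 applies: 29 − 1 = 28.
R8 applies: 28 − 3 = 25.
Level 25 exceeds the maximum of 24; capped at 24.
Final offense level: 24.
Criminal history: 4 prior points → Category 1 (0-4).
Level 24 falls in the 23-24 band.
Grid: Level 23-24 × Category 1 = 164-196 weeks.

164-196 weeks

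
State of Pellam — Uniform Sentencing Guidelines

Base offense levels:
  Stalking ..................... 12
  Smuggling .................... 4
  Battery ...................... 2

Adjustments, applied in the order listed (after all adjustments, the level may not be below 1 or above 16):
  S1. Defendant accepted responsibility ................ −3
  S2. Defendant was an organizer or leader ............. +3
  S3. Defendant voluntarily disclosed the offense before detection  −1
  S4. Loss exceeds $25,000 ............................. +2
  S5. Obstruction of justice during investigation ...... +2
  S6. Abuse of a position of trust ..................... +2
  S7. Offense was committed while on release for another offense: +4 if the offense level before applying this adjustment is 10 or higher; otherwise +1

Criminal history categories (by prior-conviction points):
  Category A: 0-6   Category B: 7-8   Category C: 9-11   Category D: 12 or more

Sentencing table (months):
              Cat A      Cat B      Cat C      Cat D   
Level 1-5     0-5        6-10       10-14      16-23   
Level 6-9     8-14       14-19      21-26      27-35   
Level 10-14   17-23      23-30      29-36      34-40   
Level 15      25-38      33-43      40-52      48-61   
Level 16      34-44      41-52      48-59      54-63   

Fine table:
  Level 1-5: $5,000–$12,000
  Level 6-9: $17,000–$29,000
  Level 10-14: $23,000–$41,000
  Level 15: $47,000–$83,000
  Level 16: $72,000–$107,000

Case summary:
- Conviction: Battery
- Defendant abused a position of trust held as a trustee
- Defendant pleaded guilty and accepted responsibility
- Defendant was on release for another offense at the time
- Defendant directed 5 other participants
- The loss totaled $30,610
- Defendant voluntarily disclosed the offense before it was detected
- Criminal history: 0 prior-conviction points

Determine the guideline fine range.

Base offense level for battery: 2.
S1 applies: 2 − 3 = -1.
S2 applies: -1 + 3 = 2.
S3 applies: 2 − 1 = 1.
S4 applies: 1 + 2 = 3.
S6 applies: 3 + 2 = 5.
S7 applies (level before this adjustment is 5 < 10, so +1): 5 + 1 = 6.
Final offense level: 6.
Level 6 falls in the 6-9 band.
Fine table: Level 6-9 → $17,000–$29,000.

$17,000–$29,000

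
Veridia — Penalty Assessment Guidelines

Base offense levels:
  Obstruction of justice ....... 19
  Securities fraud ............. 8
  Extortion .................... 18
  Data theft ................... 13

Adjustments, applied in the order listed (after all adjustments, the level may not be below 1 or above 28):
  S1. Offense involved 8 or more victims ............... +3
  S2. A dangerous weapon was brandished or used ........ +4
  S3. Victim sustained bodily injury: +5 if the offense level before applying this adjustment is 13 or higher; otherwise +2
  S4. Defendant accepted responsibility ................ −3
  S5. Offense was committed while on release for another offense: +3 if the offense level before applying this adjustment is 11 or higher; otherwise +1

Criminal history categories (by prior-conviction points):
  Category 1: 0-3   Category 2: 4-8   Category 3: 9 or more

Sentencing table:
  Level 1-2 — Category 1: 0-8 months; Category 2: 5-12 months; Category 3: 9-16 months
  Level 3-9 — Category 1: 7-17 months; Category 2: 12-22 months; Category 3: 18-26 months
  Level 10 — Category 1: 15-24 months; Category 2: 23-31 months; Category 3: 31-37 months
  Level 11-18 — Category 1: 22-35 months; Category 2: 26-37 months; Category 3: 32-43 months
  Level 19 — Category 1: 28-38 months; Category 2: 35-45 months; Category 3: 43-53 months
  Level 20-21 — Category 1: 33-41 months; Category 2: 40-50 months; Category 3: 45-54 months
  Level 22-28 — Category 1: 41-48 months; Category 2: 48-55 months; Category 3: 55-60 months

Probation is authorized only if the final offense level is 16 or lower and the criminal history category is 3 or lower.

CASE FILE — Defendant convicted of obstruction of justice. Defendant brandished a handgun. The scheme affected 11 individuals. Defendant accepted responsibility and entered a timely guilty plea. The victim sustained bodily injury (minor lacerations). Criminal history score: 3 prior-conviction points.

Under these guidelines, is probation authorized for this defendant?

No

Base offense level for obstruction of justice: 19.
S1 applies: 19 + 3 = 22.
S2 applies: 22 + 4 = 26.
S3 applies (level before this adjustment is 26 ≥ 13, so +5): 26 + 5 = 31.
S4 applies: 31 − 3 = 28.
Final offense level: 28.
Criminal history: 3 prior points → Category 1 (0-3).
Level 28 falls in the 22-28 band.
Grid: Level 22-28 × Category 1 = 41-48 months.
Probation check: level 28 > 16 and category 1 ≤ 3 → not eligible.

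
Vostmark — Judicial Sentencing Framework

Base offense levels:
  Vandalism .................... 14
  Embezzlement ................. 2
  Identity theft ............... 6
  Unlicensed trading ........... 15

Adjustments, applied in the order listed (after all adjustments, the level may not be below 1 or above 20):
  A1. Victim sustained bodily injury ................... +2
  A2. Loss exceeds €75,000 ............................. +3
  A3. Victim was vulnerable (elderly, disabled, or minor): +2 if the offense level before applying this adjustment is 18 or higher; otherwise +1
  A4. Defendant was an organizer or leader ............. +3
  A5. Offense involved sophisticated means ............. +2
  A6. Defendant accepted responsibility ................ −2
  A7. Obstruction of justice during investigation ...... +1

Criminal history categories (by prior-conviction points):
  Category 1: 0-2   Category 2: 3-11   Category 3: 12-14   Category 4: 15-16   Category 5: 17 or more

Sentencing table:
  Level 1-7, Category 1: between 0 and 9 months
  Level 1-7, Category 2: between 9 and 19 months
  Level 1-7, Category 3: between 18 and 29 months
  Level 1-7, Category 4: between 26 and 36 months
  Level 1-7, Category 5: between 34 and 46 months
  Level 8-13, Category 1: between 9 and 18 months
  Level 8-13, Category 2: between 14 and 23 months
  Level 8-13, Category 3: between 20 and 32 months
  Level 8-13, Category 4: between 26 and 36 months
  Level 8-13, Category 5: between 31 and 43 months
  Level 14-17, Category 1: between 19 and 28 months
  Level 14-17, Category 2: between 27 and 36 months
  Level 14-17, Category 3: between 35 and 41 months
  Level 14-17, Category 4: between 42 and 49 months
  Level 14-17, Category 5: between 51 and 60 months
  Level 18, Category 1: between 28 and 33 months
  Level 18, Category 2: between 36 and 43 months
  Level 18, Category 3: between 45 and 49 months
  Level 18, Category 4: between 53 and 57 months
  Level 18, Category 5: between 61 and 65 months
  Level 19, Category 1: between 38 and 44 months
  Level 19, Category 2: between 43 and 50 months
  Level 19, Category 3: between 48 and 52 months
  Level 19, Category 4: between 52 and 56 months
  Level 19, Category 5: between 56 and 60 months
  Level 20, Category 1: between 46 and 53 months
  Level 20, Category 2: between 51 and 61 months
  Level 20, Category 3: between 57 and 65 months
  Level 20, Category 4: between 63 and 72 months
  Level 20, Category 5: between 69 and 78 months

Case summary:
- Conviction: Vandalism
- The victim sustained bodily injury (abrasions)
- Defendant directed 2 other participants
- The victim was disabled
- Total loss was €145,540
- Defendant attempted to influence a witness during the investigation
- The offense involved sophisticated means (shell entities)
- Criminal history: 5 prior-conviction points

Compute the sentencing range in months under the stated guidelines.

51-61 months

Base offense level for vandalism: 14.
A1 applies: 14 + 2 = 16.
A2 applies: 16 + 3 = 19.
A3 applies (level before this adjustment is 19 ≥ 18, so +2): 19 + 2 = 21.
A4 applies: 21 + 3 = 24.
A5 applies: 24 + 2 = 26.
A6 does not apply.
A7 applies: 26 + 1 = 27.
Level 27 exceeds the maximum of 20; capped at 20.
Final offense level: 20.
Criminal history: 5 prior points → Category 2 (3-11).
Level 20 falls in the 20 band.
Grid: Level 20 × Category 2 = 51-61 months.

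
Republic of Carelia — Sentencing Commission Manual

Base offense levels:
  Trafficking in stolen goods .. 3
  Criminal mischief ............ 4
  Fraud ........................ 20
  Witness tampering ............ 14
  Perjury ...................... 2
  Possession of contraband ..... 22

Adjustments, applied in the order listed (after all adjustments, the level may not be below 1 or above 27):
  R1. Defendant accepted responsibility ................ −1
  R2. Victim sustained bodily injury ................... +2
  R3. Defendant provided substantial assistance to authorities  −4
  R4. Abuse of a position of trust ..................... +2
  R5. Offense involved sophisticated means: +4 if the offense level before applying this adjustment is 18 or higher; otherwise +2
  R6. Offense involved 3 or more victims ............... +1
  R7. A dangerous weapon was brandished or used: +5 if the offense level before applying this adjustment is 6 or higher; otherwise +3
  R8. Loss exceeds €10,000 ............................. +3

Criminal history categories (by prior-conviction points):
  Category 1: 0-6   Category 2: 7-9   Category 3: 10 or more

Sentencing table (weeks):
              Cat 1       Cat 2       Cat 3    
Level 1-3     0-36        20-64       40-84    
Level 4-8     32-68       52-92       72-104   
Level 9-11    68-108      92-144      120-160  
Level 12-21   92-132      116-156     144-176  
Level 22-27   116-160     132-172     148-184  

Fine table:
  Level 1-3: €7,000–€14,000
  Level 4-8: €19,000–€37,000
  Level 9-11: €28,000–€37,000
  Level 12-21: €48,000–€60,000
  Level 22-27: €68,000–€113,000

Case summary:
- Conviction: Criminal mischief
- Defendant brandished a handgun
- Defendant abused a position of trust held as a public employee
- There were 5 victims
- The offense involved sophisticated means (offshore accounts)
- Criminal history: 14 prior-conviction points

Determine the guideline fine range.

€48,000–€60,000

Base offense level for criminal mischief: 4.
R4 applies: 4 + 2 = 6.
R5 applies (level before this adjustment is 6 < 18, so +2): 6 + 2 = 8.
R6 applies: 8 + 1 = 9.
R7 applies (level before this adjustment is 9 ≥ 6, so +5): 9 + 5 = 14.
R8 does not apply.
Final offense level: 14.
Level 14 falls in the 12-21 band.
Fine table: Level 12-21 → €48,000–€60,000.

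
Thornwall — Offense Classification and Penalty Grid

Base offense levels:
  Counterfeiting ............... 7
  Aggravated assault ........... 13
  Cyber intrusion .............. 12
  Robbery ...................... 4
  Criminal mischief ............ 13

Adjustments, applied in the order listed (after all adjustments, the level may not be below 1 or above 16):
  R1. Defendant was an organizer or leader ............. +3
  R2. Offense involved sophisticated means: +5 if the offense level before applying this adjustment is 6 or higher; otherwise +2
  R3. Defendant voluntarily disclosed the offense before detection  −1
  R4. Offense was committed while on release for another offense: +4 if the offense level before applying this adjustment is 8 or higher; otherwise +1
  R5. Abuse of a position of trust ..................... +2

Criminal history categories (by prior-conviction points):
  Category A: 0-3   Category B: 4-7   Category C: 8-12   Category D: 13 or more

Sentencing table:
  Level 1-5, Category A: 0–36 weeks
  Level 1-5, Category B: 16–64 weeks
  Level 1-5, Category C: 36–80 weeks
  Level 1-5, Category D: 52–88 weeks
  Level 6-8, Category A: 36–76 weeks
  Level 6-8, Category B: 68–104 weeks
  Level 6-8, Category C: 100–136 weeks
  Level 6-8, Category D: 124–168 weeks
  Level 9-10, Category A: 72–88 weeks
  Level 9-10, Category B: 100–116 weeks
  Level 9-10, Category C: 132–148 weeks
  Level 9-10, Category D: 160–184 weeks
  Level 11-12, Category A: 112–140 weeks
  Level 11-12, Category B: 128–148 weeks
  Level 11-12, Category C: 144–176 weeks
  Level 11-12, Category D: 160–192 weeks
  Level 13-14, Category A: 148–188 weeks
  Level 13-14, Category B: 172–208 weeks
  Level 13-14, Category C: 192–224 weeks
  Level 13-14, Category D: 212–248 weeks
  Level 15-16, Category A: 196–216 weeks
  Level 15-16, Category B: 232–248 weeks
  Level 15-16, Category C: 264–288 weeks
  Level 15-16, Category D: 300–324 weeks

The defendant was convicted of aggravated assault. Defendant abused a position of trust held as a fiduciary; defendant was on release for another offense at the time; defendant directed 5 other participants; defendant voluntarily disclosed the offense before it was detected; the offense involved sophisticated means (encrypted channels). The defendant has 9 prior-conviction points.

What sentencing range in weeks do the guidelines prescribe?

Base offense level for aggravated assault: 13.
R1 applies: 13 + 3 = 16.
R2 applies (level before this adjustment is 16 ≥ 6, so +5): 16 + 5 = 21.
R3 applies: 21 − 1 = 20.
R4 applies (level before this adjustment is 20 ≥ 8, so +4): 20 + 4 = 24.
R5 applies: 24 + 2 = 26.
Level 26 exceeds the maximum of 16; capped at 16.
Final offense level: 16.
Criminal history: 9 prior points → Category C (8-12).
Level 16 falls in the 15-16 band.
Grid: Level 15-16 × Category C = 264-288 weeks.

264-288 weeks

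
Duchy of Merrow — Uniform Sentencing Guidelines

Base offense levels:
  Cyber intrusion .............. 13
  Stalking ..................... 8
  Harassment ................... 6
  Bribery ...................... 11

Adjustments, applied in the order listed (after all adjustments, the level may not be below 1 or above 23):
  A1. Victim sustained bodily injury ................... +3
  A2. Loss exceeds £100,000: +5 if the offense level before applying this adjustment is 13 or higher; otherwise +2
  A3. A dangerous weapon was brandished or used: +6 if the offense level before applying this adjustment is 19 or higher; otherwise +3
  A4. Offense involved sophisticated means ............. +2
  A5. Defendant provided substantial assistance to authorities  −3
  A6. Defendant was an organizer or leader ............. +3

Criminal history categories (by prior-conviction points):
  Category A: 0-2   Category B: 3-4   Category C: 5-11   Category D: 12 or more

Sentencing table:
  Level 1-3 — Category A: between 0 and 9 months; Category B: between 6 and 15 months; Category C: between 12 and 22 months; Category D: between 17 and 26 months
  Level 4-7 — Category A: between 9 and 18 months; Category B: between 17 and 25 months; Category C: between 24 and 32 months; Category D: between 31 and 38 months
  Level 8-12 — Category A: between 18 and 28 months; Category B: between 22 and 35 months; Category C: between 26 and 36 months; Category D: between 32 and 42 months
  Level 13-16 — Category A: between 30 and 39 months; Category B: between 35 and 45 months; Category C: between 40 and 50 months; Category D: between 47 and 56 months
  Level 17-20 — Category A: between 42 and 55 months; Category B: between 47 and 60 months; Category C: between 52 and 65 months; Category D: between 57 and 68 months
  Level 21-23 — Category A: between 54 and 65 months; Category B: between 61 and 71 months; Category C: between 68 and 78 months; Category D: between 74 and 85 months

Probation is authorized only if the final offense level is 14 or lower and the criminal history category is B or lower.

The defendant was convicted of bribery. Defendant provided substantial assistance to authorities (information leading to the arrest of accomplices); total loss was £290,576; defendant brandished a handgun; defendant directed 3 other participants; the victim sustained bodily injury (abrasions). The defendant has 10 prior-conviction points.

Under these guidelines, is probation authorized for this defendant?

No

Base offense level for bribery: 11.
A1 applies: 11 + 3 = 14.
A2 applies (level before this adjustment is 14 ≥ 13, so +5): 14 + 5 = 19.
A3 applies (level before this adjustment is 19 ≥ 19, so +6): 19 + 6 = 25.
A5 applies: 25 − 3 = 22.
A6 applies: 22 + 3 = 25.
Level 25 exceeds the maximum of 23; capped at 23.
Final offense level: 23.
Criminal history: 10 prior points → Category C (5-11).
Level 23 falls in the 21-23 band.
Grid: Level 21-23 × Category C = 68-78 months.
Probation check: level 23 > 14 and category C > B → not eligible.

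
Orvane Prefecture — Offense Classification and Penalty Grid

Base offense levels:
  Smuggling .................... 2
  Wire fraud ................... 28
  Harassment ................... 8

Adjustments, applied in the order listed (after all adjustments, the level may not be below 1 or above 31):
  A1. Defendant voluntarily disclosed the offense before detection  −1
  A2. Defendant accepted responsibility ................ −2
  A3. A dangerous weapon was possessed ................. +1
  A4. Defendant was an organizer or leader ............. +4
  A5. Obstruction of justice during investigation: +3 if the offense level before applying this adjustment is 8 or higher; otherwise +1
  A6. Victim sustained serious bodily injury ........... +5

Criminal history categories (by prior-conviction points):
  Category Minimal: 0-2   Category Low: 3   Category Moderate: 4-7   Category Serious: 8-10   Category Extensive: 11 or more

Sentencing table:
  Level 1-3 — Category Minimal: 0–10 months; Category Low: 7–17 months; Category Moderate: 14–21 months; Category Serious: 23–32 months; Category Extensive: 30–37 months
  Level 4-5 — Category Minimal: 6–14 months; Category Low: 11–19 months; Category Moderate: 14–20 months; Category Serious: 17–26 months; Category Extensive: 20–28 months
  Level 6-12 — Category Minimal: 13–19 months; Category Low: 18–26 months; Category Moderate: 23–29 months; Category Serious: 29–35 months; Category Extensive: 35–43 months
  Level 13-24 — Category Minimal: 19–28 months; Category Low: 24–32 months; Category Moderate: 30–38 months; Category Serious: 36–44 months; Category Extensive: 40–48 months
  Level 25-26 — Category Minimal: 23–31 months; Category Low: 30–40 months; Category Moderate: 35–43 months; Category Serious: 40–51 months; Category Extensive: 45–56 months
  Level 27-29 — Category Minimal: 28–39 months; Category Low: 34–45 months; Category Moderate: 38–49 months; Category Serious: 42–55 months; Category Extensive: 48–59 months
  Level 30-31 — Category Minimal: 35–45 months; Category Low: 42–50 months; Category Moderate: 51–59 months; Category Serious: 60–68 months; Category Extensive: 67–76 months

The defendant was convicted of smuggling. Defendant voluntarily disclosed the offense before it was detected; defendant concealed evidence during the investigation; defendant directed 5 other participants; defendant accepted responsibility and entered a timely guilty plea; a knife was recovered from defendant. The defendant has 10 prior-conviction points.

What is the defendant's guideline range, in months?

Base offense level for smuggling: 2.
A1 applies: 2 − 1 = 1.
A2 applies: 1 − 2 = -1.
A3 applies: -1 + 1 = 0.
A4 applies: 0 + 4 = 4.
A5 applies (level before this adjustment is 4 < 8, so +1): 4 + 1 = 5.
A6 does not apply.
Final offense level: 5.
Criminal history: 10 prior points → Category Serious (8-10).
Level 5 falls in the 4-5 band.
Grid: Level 4-5 × Category Serious = 17-26 months.

17-26 months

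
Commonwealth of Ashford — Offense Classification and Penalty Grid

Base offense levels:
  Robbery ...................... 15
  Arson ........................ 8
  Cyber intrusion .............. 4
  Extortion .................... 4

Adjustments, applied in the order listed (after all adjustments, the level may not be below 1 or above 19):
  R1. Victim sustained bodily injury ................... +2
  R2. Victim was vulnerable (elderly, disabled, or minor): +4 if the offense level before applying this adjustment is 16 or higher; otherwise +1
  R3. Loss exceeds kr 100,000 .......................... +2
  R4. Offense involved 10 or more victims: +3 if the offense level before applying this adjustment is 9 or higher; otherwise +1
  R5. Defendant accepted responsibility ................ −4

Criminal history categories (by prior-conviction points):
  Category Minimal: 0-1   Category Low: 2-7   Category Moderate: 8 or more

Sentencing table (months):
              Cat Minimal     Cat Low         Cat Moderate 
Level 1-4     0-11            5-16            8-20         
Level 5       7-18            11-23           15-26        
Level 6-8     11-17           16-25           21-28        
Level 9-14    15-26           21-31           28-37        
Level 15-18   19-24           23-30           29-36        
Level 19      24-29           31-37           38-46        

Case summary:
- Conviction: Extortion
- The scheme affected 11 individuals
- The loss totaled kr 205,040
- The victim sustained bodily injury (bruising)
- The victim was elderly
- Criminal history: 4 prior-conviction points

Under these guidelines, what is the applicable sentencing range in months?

21-31 months

Base offense level for extortion: 4.
R1 applies: 4 + 2 = 6.
R2 applies (level before this adjustment is 6 < 16, so +1): 6 + 1 = 7.
R3 applies: 7 + 2 = 9.
R4 applies (level before this adjustment is 9 ≥ 9, so +3): 9 + 3 = 12.
R5 does not apply.
Final offense level: 12.
Criminal history: 4 prior points → Category Low (2-7).
Level 12 falls in the 9-14 band.
Grid: Level 9-14 × Category Low = 21-31 months.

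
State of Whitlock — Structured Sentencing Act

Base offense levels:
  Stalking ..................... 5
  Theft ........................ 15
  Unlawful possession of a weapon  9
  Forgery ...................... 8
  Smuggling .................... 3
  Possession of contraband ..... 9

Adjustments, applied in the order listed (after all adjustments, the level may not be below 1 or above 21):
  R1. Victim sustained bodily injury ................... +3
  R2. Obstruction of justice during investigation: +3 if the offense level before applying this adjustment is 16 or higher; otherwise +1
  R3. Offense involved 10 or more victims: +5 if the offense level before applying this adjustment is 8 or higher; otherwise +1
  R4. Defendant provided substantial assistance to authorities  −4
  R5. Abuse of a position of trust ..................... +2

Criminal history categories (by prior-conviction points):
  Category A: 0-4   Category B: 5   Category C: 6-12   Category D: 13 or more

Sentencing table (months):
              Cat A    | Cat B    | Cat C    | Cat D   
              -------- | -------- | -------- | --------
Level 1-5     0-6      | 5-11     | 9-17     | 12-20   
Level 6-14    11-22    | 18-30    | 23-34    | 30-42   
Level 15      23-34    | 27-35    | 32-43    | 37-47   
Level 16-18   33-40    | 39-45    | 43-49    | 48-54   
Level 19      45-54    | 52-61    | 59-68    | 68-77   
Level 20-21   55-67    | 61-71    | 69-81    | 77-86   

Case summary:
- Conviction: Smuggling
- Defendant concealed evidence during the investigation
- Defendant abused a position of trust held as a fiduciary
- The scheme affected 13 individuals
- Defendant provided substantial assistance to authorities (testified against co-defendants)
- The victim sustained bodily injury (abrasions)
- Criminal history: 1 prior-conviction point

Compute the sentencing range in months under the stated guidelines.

11-22 months

Base offense level for smuggling: 3.
R1 applies: 3 + 3 = 6.
R2 applies (level before this adjustment is 6 < 16, so +1): 6 + 1 = 7.
R3 applies (level before this adjustment is 7 < 8, so +1): 7 + 1 = 8.
R4 applies: 8 − 4 = 4.
R5 applies: 4 + 2 = 6.
Final offense level: 6.
Criminal history: 1 prior point → Category A (0-4).
Level 6 falls in the 6-14 band.
Grid: Level 6-14 × Category A = 11-22 months.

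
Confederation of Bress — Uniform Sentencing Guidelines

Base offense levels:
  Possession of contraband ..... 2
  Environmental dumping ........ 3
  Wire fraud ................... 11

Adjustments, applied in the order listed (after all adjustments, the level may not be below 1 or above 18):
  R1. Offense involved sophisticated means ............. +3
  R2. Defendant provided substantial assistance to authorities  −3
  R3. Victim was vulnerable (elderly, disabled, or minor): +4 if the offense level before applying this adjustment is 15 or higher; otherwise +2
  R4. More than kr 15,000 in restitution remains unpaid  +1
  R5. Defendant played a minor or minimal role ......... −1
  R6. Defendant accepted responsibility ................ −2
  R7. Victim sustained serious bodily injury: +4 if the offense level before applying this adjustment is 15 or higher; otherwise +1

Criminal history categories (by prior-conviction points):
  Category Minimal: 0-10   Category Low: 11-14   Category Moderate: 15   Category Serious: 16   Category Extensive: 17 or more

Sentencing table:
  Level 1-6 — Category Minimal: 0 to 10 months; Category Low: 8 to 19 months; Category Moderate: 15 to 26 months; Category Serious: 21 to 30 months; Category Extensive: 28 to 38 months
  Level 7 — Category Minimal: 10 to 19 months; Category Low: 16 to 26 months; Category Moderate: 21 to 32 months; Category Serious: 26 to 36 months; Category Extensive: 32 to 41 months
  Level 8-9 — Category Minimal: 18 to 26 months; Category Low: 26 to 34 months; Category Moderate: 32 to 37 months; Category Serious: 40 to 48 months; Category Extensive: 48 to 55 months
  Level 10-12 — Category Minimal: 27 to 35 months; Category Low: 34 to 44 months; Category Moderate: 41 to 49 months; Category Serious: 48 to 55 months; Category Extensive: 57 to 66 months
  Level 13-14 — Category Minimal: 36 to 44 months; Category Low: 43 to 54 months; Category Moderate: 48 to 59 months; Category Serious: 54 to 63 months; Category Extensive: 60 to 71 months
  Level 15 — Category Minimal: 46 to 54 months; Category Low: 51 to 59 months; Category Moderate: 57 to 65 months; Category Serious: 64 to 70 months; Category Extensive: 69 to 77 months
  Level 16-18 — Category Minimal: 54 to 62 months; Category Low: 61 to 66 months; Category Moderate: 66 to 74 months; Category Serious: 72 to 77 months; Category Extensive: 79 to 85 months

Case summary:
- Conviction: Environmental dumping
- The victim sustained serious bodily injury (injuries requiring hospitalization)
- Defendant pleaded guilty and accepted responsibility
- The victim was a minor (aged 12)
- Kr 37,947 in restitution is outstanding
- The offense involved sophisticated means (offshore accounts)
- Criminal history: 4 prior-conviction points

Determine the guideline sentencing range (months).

Base offense level for environmental dumping: 3.
R1 applies: 3 + 3 = 6.
R3 applies (level before this adjustment is 6 < 15, so +2): 6 + 2 = 8.
R4 applies: 8 + 1 = 9.
R6 applies: 9 − 2 = 7.
R7 applies (level before this adjustment is 7 < 15, so +1): 7 + 1 = 8.
Final offense level: 8.
Criminal history: 4 prior points → Category Minimal (0-10).
Level 8 falls in the 8-9 band.
Grid: Level 8-9 × Category Minimal = 18-26 months.

18-26 months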